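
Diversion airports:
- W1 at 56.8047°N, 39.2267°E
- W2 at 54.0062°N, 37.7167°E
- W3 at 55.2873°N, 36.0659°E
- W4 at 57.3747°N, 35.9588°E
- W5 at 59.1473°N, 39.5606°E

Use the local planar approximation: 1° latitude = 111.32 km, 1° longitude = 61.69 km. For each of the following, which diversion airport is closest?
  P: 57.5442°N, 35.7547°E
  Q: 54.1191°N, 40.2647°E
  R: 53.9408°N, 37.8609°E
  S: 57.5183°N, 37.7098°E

P at 57.5442°N, 35.7547°E:
  W1: 229.4627 km
  W2: 412.0287 km
  W3: 251.9705 km
  W4: 22.6839 km
  W5: 294.9091 km
  → nearest: W4 (22.6839 km)
Q at 54.1191°N, 40.2647°E:
  W1: 305.7418 km
  W2: 157.6878 km
  W3: 289.8359 km
  W4: 449.3365 km
  W5: 561.4220 km
  → nearest: W2 (157.6878 km)
R at 53.9408°N, 37.8609°E:
  W1: 329.7552 km
  W2: 11.4951 km
  W3: 186.3589 km
  W4: 399.8660 km
  W5: 588.9959 km
  → nearest: W2 (11.4951 km)
S at 57.5183°N, 37.7098°E:
  W1: 122.7483 km
  W2: 390.9672 km
  W3: 268.2622 km
  W4: 109.1956 km
  W5: 214.2905 km
  → nearest: W4 (109.1956 km)

P→W4; Q→W2; R→W2; S→W4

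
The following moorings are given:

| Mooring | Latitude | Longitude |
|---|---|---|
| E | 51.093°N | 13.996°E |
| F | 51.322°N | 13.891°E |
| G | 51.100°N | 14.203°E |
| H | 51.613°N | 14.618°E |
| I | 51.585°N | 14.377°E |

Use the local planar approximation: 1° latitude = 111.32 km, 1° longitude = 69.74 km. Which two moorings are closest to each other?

Pairwise distances:
E–F: √((0.229·111.32)² + (-0.105·69.74)²) = √(649.85634 + 53.62194) = 26.523 km
E–G: √((0.007·111.32)² + (0.207·69.74)²) = √(0.60721 + 208.40329) = 14.457 km
E–H: √((0.520·111.32)² + (0.622·69.74)²) = √(3350.83530 + 1881.67518) = 72.336 km
E–I: √((0.492·111.32)² + (0.381·69.74)²) = √(2999.69156 + 706.01485) = 60.875 km
F–G: √((-0.222·111.32)² + (0.312·69.74)²) = √(610.73435 + 473.44886) = 32.927 km
F–H: √((0.291·111.32)² + (0.727·69.74)²) = √(1049.37901 + 2570.58937) = 60.166 km
F–I: √((0.263·111.32)² + (0.486·69.74)²) = √(857.15210 + 1148.77883) = 44.788 km
G–H: √((0.513·111.32)² + (0.415·69.74)²) = √(3261.22772 + 837.64515) = 64.022 km
G–I: √((0.485·111.32)² + (0.174·69.74)²) = √(2914.94170 + 147.25240) = 55.337 km
H–I: √((-0.028·111.32)² + (-0.241·69.74)²) = √(9.71544 + 282.48668) = 17.094 km
Closest pair: E–G at 14.457 km.

E and G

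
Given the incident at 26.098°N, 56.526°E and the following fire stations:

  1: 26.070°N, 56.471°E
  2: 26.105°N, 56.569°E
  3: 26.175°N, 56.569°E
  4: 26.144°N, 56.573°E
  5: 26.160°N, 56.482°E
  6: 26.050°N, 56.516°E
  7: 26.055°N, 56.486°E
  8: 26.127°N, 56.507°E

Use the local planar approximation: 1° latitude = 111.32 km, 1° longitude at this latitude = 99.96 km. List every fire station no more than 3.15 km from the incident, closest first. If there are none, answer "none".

Distances from 26.098°N, 56.526°E:
1: 6.320 km
2: 4.368 km
3: 9.589 km
4: 6.949 km
5: 8.184 km
6: 5.436 km
7: 6.237 km
8: 3.746 km
Threshold 3.15 km: none within range.

none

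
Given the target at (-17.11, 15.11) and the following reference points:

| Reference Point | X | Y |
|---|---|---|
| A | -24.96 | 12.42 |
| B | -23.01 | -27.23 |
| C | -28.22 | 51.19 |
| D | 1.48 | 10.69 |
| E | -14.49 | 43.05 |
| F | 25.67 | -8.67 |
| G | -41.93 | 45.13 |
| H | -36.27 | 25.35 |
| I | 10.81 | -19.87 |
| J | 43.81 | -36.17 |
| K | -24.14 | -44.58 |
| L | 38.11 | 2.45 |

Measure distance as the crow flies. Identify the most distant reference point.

Distances from (-17.11, 15.11):
A: √((-7.85)² + (-2.69)²) = √(61.6225 + 7.2361) = 8.30
B: √((-5.90)² + (-42.34)²) = √(34.8100 + 1792.6756) = 42.75
C: √((-11.11)² + (36.08)²) = √(123.4321 + 1301.7664) = 37.75
D: √((18.59)² + (-4.42)²) = √(345.5881 + 19.5364) = 19.11
E: √((2.62)² + (27.94)²) = √(6.8644 + 780.6436) = 28.06
F: √((42.78)² + (-23.78)²) = √(1830.1284 + 565.4884) = 48.95
G: √((-24.82)² + (30.02)²) = √(616.0324 + 901.2004) = 38.95
H: √((-19.16)² + (10.24)²) = √(367.1056 + 104.8576) = 21.72
I: √((27.92)² + (-34.98)²) = √(779.5264 + 1223.6004) = 44.76
J: √((60.92)² + (-51.28)²) = √(3711.2464 + 2629.6384) = 79.63
K: √((-7.03)² + (-59.69)²) = √(49.4209 + 3562.8961) = 60.10
L: √((55.22)² + (-12.66)²) = √(3049.2484 + 160.2756) = 56.65
Maximum: J at 79.63.

J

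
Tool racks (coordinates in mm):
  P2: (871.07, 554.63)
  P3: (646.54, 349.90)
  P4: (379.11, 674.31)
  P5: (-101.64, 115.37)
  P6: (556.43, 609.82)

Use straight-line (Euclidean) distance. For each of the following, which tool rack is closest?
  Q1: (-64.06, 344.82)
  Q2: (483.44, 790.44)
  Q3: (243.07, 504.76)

Q1→P5; Q2→P4; Q3→P4

Q1 at (-64.06, 344.82):
  P2: √((935.13)² + (209.81)²) = √(874468.1169 + 44020.2361) = 958.38 mm
  P3: √((710.60)² + (5.08)²) = √(504952.3600 + 25.8064) = 710.62 mm
  P4: √((443.17)² + (329.49)²) = √(196399.6489 + 108563.6601) = 552.23 mm
  P5: √((-37.58)² + (-229.45)²) = √(1412.2564 + 52647.3025) = 232.51 mm
  P6: √((620.49)² + (265.00)²) = √(385007.8401 + 70225.0000) = 674.71 mm
  → nearest: P5 (232.51 mm)
Q2 at (483.44, 790.44):
  P2: √((387.63)² + (-235.81)²) = √(150257.0169 + 55606.3561) = 453.72 mm
  P3: √((163.10)² + (-440.54)²) = √(26601.6100 + 194075.4916) = 469.76 mm
  P4: √((-104.33)² + (-116.13)²) = √(10884.7489 + 13486.1769) = 156.11 mm
  P5: √((-585.08)² + (-675.07)²) = √(342318.6064 + 455719.5049) = 893.33 mm
  P6: √((72.99)² + (-180.62)²) = √(5327.5401 + 32623.5844) = 194.81 mm
  → nearest: P4 (156.11 mm)
Q3 at (243.07, 504.76):
  P2: √((628.00)² + (49.87)²) = √(394384.0000 + 2487.0169) = 629.98 mm
  P3: √((403.47)² + (-154.86)²) = √(162788.0409 + 23981.6196) = 432.17 mm
  P4: √((136.04)² + (169.55)²) = √(18506.8816 + 28747.2025) = 217.38 mm
  P5: √((-344.71)² + (-389.39)²) = √(118824.9841 + 151624.5721) = 520.05 mm
  P6: √((313.36)² + (105.06)²) = √(98194.4896 + 11037.6036) = 330.50 mm
  → nearest: P4 (217.38 mm)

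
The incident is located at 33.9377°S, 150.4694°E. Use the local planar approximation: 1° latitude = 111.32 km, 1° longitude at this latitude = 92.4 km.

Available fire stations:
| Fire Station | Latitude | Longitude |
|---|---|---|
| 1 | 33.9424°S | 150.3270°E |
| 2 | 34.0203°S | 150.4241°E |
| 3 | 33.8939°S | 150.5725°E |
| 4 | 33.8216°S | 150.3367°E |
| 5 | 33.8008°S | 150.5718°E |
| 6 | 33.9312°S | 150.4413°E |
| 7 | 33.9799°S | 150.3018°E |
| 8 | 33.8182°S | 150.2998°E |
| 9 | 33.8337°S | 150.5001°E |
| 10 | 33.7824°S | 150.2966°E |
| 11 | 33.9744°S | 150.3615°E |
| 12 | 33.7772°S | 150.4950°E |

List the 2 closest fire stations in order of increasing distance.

Distances from 33.9377°S, 150.4694°E:
1: √((-0.0047·111.32)² + (-0.1424·92.4)²) = √(0.273742 + 173.126648) = 13.1682 km
2: √((-0.0826·111.32)² + (-0.0453·92.4)²) = √(84.548613 + 17.520252) = 10.1029 km
3: √((0.0438·111.32)² + (0.1031·92.4)²) = √(23.773582 + 90.753059) = 10.7017 km
4: √((0.1161·111.32)² + (-0.1327·92.4)²) = √(167.036290 + 150.343892) = 17.8152 km
5: √((0.1369·111.32)² + (0.1024·92.4)²) = √(232.248700 + 89.524902) = 17.9380 km
6: √((0.0065·111.32)² + (-0.0281·92.4)²) = √(0.523568 + 6.741501) = 2.6954 km
7: √((-0.0422·111.32)² + (-0.1676·92.4)²) = √(22.068423 + 239.823629) = 16.1831 km
8: √((0.1195·111.32)² + (-0.1696·92.4)²) = √(176.962892 + 245.581495) = 20.5559 km
9: √((0.1040·111.32)² + (0.0307·92.4)²) = √(134.033412 + 8.046753) = 11.9197 km
10: √((0.1553·111.32)² + (-0.1728·92.4)²) = √(298.874806 + 254.936148) = 23.5332 km
11: √((-0.0367·111.32)² + (-0.1079·92.4)²) = √(16.690853 + 99.400102) = 10.7746 km
12: √((0.1605·111.32)² + (0.0256·92.4)²) = √(319.224686 + 5.595306) = 18.0228 km
Sorted: 6 (2.6954 km) < 2 (10.1029 km) < 3 (10.7017 km) < 11 (10.7746 km) < …

6, 2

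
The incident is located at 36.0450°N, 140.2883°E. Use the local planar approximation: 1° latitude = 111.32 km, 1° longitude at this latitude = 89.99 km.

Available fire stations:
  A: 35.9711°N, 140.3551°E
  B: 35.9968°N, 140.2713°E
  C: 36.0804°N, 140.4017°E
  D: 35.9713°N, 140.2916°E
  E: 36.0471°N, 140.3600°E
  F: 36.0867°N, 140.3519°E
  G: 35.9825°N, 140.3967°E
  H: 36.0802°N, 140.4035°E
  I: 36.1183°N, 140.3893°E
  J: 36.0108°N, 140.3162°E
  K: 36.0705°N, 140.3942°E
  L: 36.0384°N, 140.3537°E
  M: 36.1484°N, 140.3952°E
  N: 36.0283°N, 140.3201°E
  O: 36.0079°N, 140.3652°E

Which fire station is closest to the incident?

N

Distances from 36.0450°N, 140.2883°E:
A: √((-0.0739·111.32)² + (0.0668·89.99)²) = √(67.676092 + 36.136112) = 10.1888 km
B: √((-0.0482·111.32)² + (-0.0170·89.99)²) = √(28.789921 + 2.340380) = 5.5795 km
C: √((0.0354·111.32)² + (0.1134·89.99)²) = √(15.529337 + 104.139290) = 10.9393 km
D: √((-0.0737·111.32)² + (0.0033·89.99)²) = √(67.310276 + 0.088189) = 8.2097 km
E: √((0.0021·111.32)² + (0.0717·89.99)²) = √(0.054649 + 41.631956) = 6.4565 km
F: √((0.0417·111.32)² + (0.0636·89.99)²) = √(21.548572 + 32.756895) = 7.3692 km
G: √((-0.0625·111.32)² + (0.1084·89.99)²) = √(48.406806 + 95.158386) = 11.9819 km
H: √((0.0352·111.32)² + (0.1152·89.99)²) = √(15.354360 + 107.471537) = 11.0827 km
I: √((0.0733·111.32)² + (0.1010·89.99)²) = √(66.581618 + 82.609739) = 12.2144 km
J: √((-0.0342·111.32)² + (0.0279·89.99)²) = √(14.494345 + 6.303720) = 4.5605 km
K: √((0.0255·111.32)² + (0.1059·89.99)²) = √(8.057991 + 90.819775) = 9.9437 km
L: √((-0.0066·111.32)² + (0.0654·89.99)²) = √(0.539802 + 34.637298) = 5.9310 km
M: √((0.1034·111.32)² + (0.1069·89.99)²) = √(132.491334 + 92.543072) = 15.0011 km
N: √((-0.0167·111.32)² + (0.0318·89.99)²) = √(3.456045 + 8.189224) = 3.4125 km
O: √((-0.0371·111.32)² + (0.0769·89.99)²) = √(17.056669 + 47.889597) = 8.0589 km
Minimum: N at 3.4125 km.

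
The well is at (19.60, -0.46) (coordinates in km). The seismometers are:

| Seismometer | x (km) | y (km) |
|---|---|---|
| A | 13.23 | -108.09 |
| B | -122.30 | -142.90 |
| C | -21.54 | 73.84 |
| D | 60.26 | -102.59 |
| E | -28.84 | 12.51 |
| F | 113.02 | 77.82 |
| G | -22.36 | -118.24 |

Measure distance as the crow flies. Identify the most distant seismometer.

Distances from (19.60, -0.46):
A: √((-6.37)² + (-107.63)²) = √(40.5769 + 11584.2169) = 107.82 km
B: √((-141.90)² + (-142.44)²) = √(20135.6100 + 20289.1536) = 201.06 km
C: √((-41.14)² + (74.30)²) = √(1692.4996 + 5520.4900) = 84.93 km
D: √((40.66)² + (-102.13)²) = √(1653.2356 + 10430.5369) = 109.93 km
E: √((-48.44)² + (12.97)²) = √(2346.4336 + 168.2209) = 50.15 km
F: √((93.42)² + (78.28)²) = √(8727.2964 + 6127.7584) = 121.88 km
G: √((-41.96)² + (-117.78)²) = √(1760.6416 + 13872.1284) = 125.03 km
Maximum: B at 201.06 km.

B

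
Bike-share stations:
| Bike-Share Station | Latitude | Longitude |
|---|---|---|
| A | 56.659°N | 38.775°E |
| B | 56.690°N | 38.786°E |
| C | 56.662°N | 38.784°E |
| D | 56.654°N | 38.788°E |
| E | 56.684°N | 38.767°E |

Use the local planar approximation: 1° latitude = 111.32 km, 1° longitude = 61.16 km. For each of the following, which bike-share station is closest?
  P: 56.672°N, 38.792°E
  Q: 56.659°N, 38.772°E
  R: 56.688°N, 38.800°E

P→C; Q→A; R→B

P at 56.672°N, 38.792°E:
  A: √((-0.013·111.32)² + (-0.017·61.16)²) = √(2.09427 + 1.08102) = 1.782 km
  B: √((0.018·111.32)² + (-0.006·61.16)²) = √(4.01505 + 0.13466) = 2.037 km
  C: √((-0.010·111.32)² + (-0.008·61.16)²) = √(1.23921 + 0.23939) = 1.216 km
  D: √((-0.018·111.32)² + (-0.004·61.16)²) = √(4.01505 + 0.05985) = 2.019 km
  E: √((0.012·111.32)² + (-0.025·61.16)²) = √(1.78447 + 2.33784) = 2.030 km
  → nearest: C (1.216 km)
Q at 56.659°N, 38.772°E:
  A: √((0.000·111.32)² + (0.003·61.16)²) = √(0.00000 + 0.03366) = 0.183 km
  B: √((0.031·111.32)² + (0.014·61.16)²) = √(11.90885 + 0.73315) = 3.556 km
  C: √((0.003·111.32)² + (0.012·61.16)²) = √(0.11153 + 0.53864) = 0.806 km
  D: √((-0.005·111.32)² + (0.016·61.16)²) = √(0.30980 + 0.95758) = 1.126 km
  E: √((0.025·111.32)² + (-0.005·61.16)²) = √(7.74509 + 0.09351) = 2.800 km
  → nearest: A (0.183 km)
R at 56.688°N, 38.800°E:
  A: √((-0.029·111.32)² + (-0.025·61.16)²) = √(10.42179 + 2.33784) = 3.572 km
  B: √((0.002·111.32)² + (-0.014·61.16)²) = √(0.04957 + 0.73315) = 0.885 km
  C: √((-0.026·111.32)² + (-0.016·61.16)²) = √(8.37709 + 0.95758) = 3.055 km
  D: √((-0.034·111.32)² + (-0.012·61.16)²) = √(14.32532 + 0.53864) = 3.855 km
  E: √((-0.004·111.32)² + (-0.033·61.16)²) = √(0.19827 + 4.07345) = 2.067 km
  → nearest: B (0.885 km)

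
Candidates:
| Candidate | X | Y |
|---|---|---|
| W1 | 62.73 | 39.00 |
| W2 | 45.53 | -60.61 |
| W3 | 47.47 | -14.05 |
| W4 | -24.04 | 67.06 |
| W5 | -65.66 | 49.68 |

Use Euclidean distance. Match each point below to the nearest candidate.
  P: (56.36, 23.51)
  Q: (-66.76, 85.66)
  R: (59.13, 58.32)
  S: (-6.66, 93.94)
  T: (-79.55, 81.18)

P→W1; Q→W5; R→W1; S→W4; T→W5

P at (56.36, 23.51):
  W1: √((6.37)² + (15.49)²) = √(40.5769 + 239.9401) = 16.75
  W2: √((-10.83)² + (-84.12)²) = √(117.2889 + 7076.1744) = 84.81
  W3: √((-8.89)² + (-37.56)²) = √(79.0321 + 1410.7536) = 38.60
  W4: √((-80.40)² + (43.55)²) = √(6464.1600 + 1896.6025) = 91.44
  W5: √((-122.02)² + (26.17)²) = √(14888.8804 + 684.8689) = 124.79
  → nearest: W1 (16.75)
Q at (-66.76, 85.66):
  W1: √((129.49)² + (-46.66)²) = √(16767.6601 + 2177.1556) = 137.64
  W2: √((112.29)² + (-146.27)²) = √(12609.0441 + 21394.9129) = 184.40
  W3: √((114.23)² + (-99.71)²) = √(13048.4929 + 9942.0841) = 151.63
  W4: √((42.72)² + (-18.60)²) = √(1824.9984 + 345.9600) = 46.59
  W5: √((1.10)² + (-35.98)²) = √(1.2100 + 1294.5604) = 36.00
  → nearest: W5 (36.00)
R at (59.13, 58.32):
  W1: √((3.60)² + (-19.32)²) = √(12.9600 + 373.2624) = 19.65
  W2: √((-13.60)² + (-118.93)²) = √(184.9600 + 14144.3449) = 119.71
  W3: √((-11.66)² + (-72.37)²) = √(135.9556 + 5237.4169) = 73.30
  W4: √((-83.17)² + (8.74)²) = √(6917.2489 + 76.3876) = 83.63
  W5: √((-124.79)² + (-8.64)²) = √(15572.5441 + 74.6496) = 125.09
  → nearest: W1 (19.65)
S at (-6.66, 93.94):
  W1: √((69.39)² + (-54.94)²) = √(4814.9721 + 3018.4036) = 88.51
  W2: √((52.19)² + (-154.55)²) = √(2723.7961 + 23885.7025) = 163.12
  W3: √((54.13)² + (-107.99)²) = √(2930.0569 + 11661.8401) = 120.80
  W4: √((-17.38)² + (-26.88)²) = √(302.0644 + 722.5344) = 32.01
  W5: √((-59.00)² + (-44.26)²) = √(3481.0000 + 1958.9476) = 73.76
  → nearest: W4 (32.01)
T at (-79.55, 81.18):
  W1: √((142.28)² + (-42.18)²) = √(20243.5984 + 1779.1524) = 148.40
  W2: √((125.08)² + (-141.79)²) = √(15645.0064 + 20104.4041) = 189.08
  W3: √((127.02)² + (-95.23)²) = √(16134.0804 + 9068.7529) = 158.75
  W4: √((55.51)² + (-14.12)²) = √(3081.3601 + 199.3744) = 57.28
  W5: √((13.89)² + (-31.50)²) = √(192.9321 + 992.2500) = 34.43
  → nearest: W5 (34.43)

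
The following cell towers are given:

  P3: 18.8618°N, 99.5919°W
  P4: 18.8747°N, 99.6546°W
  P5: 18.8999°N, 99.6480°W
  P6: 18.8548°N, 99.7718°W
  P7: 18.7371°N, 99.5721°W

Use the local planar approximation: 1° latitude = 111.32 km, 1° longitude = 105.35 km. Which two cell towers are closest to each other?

P4 and P5

Pairwise distances:
P3–P4: √((0.0129·111.32)² + (-0.0627·105.35)²) = √(2.062176 + 43.631904) = 6.7597 km
P3–P5: √((0.0381·111.32)² + (-0.0561·105.35)²) = √(17.988558 + 34.929696) = 7.2745 km
P3–P6: √((-0.0070·111.32)² + (-0.1799·105.35)²) = √(0.607215 + 359.195930) = 18.9685 km
P3–P7: √((-0.1247·111.32)² + (0.0198·105.35)²) = √(192.698930 + 4.351104) = 14.0375 km
P4–P5: √((0.0252·111.32)² + (0.0066·105.35)²) = √(7.869506 + 0.483456) = 2.8901 km
P4–P6: √((-0.0199·111.32)² + (-0.1172·105.35)²) = √(4.907412 + 152.448903) = 12.5442 km
P4–P7: √((-0.1376·111.32)² + (0.0825·105.35)²) = √(234.629850 + 75.539999) = 17.6116 km
P5–P6: √((-0.0451·111.32)² + (-0.1238·105.35)²) = √(25.205742 + 170.102372) = 13.9753 km
P5–P7: √((-0.1628·111.32)² + (0.0759·105.35)²) = √(328.439359 + 63.937055) = 19.8085 km
P6–P7: √((-0.1177·111.32)² + (0.1997·105.35)²) = √(171.671942 + 442.614064) = 24.7848 km
Closest pair: P4–P5 at 2.8901 km.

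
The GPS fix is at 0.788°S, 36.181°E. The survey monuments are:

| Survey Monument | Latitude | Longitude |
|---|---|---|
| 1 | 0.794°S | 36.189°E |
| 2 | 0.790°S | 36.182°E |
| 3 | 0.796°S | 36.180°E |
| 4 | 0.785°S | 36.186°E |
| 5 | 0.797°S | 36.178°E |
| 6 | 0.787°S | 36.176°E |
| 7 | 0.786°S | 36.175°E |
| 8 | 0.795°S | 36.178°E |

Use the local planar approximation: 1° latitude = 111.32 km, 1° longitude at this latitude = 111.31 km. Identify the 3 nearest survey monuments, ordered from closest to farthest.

Distances from 0.788°S, 36.181°E:
1: 1.113 km
2: 0.249 km
3: 0.897 km
4: 0.649 km
5: 1.056 km
6: 0.568 km
7: 0.704 km
8: 0.848 km
Sorted: 2 (0.249 km) < 6 (0.568 km) < 4 (0.649 km) < 7 (0.704 km) < 8 (0.848 km) < …

2, 6, 4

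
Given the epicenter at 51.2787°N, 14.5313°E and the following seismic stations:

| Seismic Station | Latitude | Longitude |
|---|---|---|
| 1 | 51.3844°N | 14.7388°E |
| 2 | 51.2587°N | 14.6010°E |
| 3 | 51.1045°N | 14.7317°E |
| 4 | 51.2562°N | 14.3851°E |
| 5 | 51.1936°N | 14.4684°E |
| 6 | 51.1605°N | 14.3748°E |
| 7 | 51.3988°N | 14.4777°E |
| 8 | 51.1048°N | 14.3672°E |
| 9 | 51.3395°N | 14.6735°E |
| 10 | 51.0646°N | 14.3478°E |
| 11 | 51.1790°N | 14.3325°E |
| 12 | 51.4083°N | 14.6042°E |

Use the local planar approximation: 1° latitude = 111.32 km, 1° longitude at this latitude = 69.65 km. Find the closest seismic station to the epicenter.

2

Distances from 51.2787°N, 14.5313°E:
1: 18.6366 km
2: 5.3408 km
3: 23.8929 km
4: 10.4864 km
5: 10.4373 km
6: 17.0865 km
7: 13.8810 km
8: 22.4808 km
9: 11.9960 km
10: 27.0442 km
11: 17.7455 km
12: 15.2945 km
Minimum: 2 at 5.3408 km.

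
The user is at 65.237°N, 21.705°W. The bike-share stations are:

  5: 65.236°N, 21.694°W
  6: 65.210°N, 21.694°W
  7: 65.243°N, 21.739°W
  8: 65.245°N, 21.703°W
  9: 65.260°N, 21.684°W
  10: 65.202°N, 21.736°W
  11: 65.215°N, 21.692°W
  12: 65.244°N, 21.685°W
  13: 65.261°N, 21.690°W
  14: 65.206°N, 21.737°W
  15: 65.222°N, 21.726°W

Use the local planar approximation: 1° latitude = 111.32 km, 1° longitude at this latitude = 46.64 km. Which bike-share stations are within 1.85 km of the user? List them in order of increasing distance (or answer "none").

5, 8, 12, 7

Distances from 65.237°N, 21.705°W:
5: 0.525 km
6: 3.049 km
7: 1.721 km
8: 0.895 km
9: 2.741 km
10: 4.156 km
11: 2.523 km
12: 1.215 km
13: 2.762 km
14: 3.760 km
15: 1.936 km
Threshold 1.85 km: 5 (0.525 km), 8 (0.895 km), 12 (1.215 km), 7 (1.721 km) are within range.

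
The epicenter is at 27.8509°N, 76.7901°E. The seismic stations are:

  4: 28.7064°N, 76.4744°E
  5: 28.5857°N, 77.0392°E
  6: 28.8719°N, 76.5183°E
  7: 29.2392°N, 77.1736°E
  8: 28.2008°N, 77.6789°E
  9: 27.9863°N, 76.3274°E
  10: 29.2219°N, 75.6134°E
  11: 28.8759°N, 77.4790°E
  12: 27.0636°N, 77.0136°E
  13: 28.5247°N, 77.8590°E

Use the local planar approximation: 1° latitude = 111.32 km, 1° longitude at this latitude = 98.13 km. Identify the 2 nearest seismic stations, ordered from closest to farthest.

Distances from 27.8509°N, 76.7901°E:
4: 100.1464 km
5: 85.3722 km
6: 116.7453 km
7: 159.0615 km
8: 95.5204 km
9: 47.8412 km
10: 191.3792 km
11: 132.6254 km
12: 90.3448 km
13: 128.9506 km
Sorted: 9 (47.8412 km) < 5 (85.3722 km) < 12 (90.3448 km) < 8 (95.5204 km) < …

9, 5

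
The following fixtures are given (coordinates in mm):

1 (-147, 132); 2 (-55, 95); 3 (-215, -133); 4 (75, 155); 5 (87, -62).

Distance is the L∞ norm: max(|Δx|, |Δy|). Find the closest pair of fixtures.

Pairwise distances:
1–2: 92 mm
2–4: 130 mm
2–5: 157 mm
4–5: 217 mm
1–4: 222 mm
2–3: 228 mm
1–5: 234 mm
1–3: 265 mm
3–4: 290 mm
3–5: 302 mm
Closest pair: 1–2 at 92 mm.

1 and 2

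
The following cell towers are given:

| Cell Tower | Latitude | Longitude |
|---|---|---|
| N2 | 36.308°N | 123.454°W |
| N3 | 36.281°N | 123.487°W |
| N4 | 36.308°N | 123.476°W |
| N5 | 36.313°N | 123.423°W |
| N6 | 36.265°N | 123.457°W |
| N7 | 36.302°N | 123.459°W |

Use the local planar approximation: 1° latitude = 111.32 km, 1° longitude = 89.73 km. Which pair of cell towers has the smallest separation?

Pairwise distances:
N2–N3: √((-0.027·111.32)² + (-0.033·89.73)²) = √(9.03387 + 8.76805) = 4.219 km
N2–N4: √((0.000·111.32)² + (-0.022·89.73)²) = √(0.00000 + 3.89691) = 1.974 km
N2–N5: √((0.005·111.32)² + (0.031·89.73)²) = √(0.30980 + 7.73747) = 2.837 km
N2–N6: √((-0.043·111.32)² + (-0.003·89.73)²) = √(22.91307 + 0.07246) = 4.794 km
N2–N7: √((-0.006·111.32)² + (-0.005·89.73)²) = √(0.44612 + 0.20129) = 0.805 km
N3–N4: √((0.027·111.32)² + (0.011·89.73)²) = √(9.03387 + 0.97423) = 3.164 km
N3–N5: √((0.032·111.32)² + (0.064·89.73)²) = √(12.68955 + 32.97883) = 6.758 km
N3–N6: √((-0.016·111.32)² + (0.030·89.73)²) = √(3.17239 + 7.24633) = 3.228 km
N3–N7: √((0.021·111.32)² + (0.028·89.73)²) = √(5.46493 + 6.31235) = 3.432 km
N4–N5: √((0.005·111.32)² + (0.053·89.73)²) = √(0.30980 + 22.61659) = 4.788 km
N4–N6: √((-0.043·111.32)² + (0.019·89.73)²) = √(22.91307 + 2.90658) = 5.081 km
N4–N7: √((-0.006·111.32)² + (0.017·89.73)²) = √(0.44612 + 2.32688) = 1.665 km
N5–N6: √((-0.048·111.32)² + (-0.034·89.73)²) = √(28.55150 + 9.30750) = 6.153 km
N5–N7: √((-0.011·111.32)² + (-0.036·89.73)²) = √(1.49945 + 10.43471) = 3.455 km
N6–N7: √((0.037·111.32)² + (-0.002·89.73)²) = √(16.96484 + 0.03221) = 4.123 km
Closest pair: N2–N7 at 0.805 km.

N2 and N7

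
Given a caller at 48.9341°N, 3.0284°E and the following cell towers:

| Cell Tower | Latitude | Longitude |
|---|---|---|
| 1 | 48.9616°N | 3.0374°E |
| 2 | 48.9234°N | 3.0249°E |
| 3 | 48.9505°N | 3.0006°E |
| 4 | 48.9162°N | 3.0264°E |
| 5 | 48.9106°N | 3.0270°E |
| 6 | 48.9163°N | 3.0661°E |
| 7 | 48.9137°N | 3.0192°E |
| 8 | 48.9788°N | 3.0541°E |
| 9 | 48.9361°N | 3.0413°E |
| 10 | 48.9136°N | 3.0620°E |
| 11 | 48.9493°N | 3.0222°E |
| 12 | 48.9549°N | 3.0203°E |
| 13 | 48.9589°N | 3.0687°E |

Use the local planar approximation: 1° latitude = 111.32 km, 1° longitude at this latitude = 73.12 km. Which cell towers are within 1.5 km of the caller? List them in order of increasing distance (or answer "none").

9, 2

Distances from 48.9341°N, 3.0284°E:
1: √((0.0275·111.32)² + (0.0090·73.12)²) = √(9.371558 + 0.433069) = 3.1312 km
2: √((-0.0107·111.32)² + (-0.0035·73.12)²) = √(1.418776 + 0.065495) = 1.2183 km
3: √((0.0164·111.32)² + (-0.0278·73.12)²) = √(3.332991 + 4.132016) = 2.7322 km
4: √((-0.0179·111.32)² + (-0.0020·73.12)²) = √(3.970566 + 0.021386) = 1.9980 km
5: √((-0.0235·111.32)² + (-0.0014·73.12)²) = √(6.843561 + 0.010479) = 2.6180 km
6: √((-0.0178·111.32)² + (0.0377·73.12)²) = √(3.926326 + 7.598976) = 3.3949 km
7: √((-0.0204·111.32)² + (-0.0092·73.12)²) = √(5.157114 + 0.452531) = 2.3685 km
8: √((0.0447·111.32)² + (0.0257·73.12)²) = √(24.760616 + 3.531333) = 5.3190 km
9: √((0.0020·111.32)² + (0.0129·73.12)²) = √(0.049569 + 0.889717) = 0.9692 km
10: √((-0.0205·111.32)² + (0.0336·73.12)²) = √(5.207798 + 6.036023) = 3.3532 km
11: √((0.0152·111.32)² + (-0.0062·73.12)²) = √(2.863081 + 0.205521) = 1.7517 km
12: √((0.0208·111.32)² + (-0.0081·73.12)²) = √(5.361336 + 0.350786) = 2.3900 km
13: √((0.0248·111.32)² + (0.0403·73.12)²) = √(7.621663 + 8.683253) = 4.0379 km
Threshold 1.5 km: 9 (0.9692 km), 2 (1.2183 km) are within range.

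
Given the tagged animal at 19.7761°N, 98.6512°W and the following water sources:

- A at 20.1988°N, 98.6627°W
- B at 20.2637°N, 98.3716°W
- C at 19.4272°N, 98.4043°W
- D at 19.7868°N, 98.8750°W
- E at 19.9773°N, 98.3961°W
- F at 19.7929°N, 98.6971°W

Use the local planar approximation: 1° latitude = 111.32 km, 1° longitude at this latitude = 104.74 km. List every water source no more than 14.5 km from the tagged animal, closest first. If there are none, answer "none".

Distances from 19.7761°N, 98.6512°W:
A: √((0.4227·111.32)² + (-0.0115·104.74)²) = √(2214.169637 + 1.450844) = 47.0704 km
B: √((0.4876·111.32)² + (0.2796·104.74)²) = √(2946.278450 + 857.629030) = 61.6758 km
C: √((-0.3489·111.32)² + (0.2469·104.74)²) = √(1508.510489 + 668.755426) = 46.6612 km
D: √((0.0107·111.32)² + (-0.2238·104.74)²) = √(1.418776 + 549.471667) = 23.4711 km
E: √((0.2012·111.32)² + (0.2551·104.74)²) = √(501.651769 + 713.914259) = 34.8650 km
F: √((0.0168·111.32)² + (-0.0459·104.74)²) = √(3.497558 + 23.112691) = 5.1585 km
Threshold 14.5 km: F (5.1585 km) is within range.

F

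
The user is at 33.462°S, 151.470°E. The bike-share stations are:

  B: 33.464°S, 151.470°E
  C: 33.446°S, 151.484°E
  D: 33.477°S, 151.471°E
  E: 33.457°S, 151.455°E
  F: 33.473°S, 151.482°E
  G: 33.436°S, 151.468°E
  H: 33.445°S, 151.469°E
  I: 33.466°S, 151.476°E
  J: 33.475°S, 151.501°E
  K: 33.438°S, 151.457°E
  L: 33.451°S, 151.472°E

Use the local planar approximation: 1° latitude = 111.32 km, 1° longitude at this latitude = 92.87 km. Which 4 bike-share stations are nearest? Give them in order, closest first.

B, I, L, E

Distances from 33.462°S, 151.470°E:
B: 0.223 km
C: 2.205 km
D: 1.672 km
E: 1.500 km
F: 1.656 km
G: 2.900 km
H: 1.895 km
I: 0.713 km
J: 3.222 km
K: 2.932 km
L: 1.239 km
Sorted: B (0.223 km) < I (0.713 km) < L (1.239 km) < E (1.500 km) < F (1.656 km) < D (1.672 km) < …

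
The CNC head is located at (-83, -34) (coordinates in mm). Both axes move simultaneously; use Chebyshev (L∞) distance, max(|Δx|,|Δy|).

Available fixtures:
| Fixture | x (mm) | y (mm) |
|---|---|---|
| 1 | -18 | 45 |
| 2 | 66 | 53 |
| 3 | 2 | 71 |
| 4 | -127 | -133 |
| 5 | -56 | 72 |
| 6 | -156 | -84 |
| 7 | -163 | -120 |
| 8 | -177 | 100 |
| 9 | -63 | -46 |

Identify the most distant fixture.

2

Distances from (-83, -34):
1: max(|65|, |79|) = 79 mm
2: max(|149|, |87|) = 149 mm
3: max(|85|, |105|) = 105 mm
4: max(|-44|, |-99|) = 99 mm
5: max(|27|, |106|) = 106 mm
6: max(|-73|, |-50|) = 73 mm
7: max(|-80|, |-86|) = 86 mm
8: max(|-94|, |134|) = 134 mm
9: max(|20|, |-12|) = 20 mm
Maximum: 2 at 149 mm.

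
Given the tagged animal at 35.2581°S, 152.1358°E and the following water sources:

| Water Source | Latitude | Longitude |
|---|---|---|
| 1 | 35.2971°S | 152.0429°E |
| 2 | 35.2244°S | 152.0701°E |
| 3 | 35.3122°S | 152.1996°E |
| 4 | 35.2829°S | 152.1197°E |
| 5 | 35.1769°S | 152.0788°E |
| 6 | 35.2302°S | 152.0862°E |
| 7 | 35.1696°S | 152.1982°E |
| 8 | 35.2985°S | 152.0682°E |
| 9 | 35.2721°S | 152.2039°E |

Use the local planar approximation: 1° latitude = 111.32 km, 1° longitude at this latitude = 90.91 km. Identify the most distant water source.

Distances from 35.2581°S, 152.1358°E:
1: √((-0.0390·111.32)² + (-0.0929·90.91)²) = √(18.848449 + 71.327129) = 9.4961 km
2: √((0.0337·111.32)² + (-0.0657·90.91)²) = √(14.073632 + 35.674185) = 7.0532 km
3: √((-0.0541·111.32)² + (0.0638·90.91)²) = √(36.269446 + 33.640673) = 8.3612 km
4: √((-0.0248·111.32)² + (-0.0161·90.91)²) = √(7.621663 + 2.142274) = 3.1247 km
5: √((0.0812·111.32)² + (-0.0570·90.91)²) = √(81.706847 + 26.851777) = 10.4191 km
6: √((0.0279·111.32)² + (-0.0496·90.91)²) = √(9.646168 + 20.332307) = 5.4753 km
7: √((0.0885·111.32)² + (0.0624·90.91)²) = √(97.058357 + 32.180478) = 11.3683 km
8: √((-0.0404·111.32)² + (-0.0676·90.91)²) = √(20.225959 + 37.767367) = 7.6153 km
9: √((-0.0140·111.32)² + (0.0681·90.91)²) = √(2.428860 + 38.328122) = 6.3841 km
Maximum: 7 at 11.3683 km.

7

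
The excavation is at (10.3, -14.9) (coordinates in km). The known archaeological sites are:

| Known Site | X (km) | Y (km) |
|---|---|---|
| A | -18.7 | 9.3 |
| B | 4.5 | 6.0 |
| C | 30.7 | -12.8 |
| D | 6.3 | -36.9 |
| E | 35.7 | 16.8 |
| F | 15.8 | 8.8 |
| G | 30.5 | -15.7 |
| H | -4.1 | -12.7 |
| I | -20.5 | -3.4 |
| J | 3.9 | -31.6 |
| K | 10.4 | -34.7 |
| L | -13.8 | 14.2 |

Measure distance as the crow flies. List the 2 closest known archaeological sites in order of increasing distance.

H, J

Distances from (10.3, -14.9):
A: 37.77 km
B: 21.69 km
C: 20.51 km
D: 22.36 km
E: 40.62 km
F: 24.33 km
G: 20.22 km
H: 14.57 km
I: 32.88 km
J: 17.88 km
K: 19.80 km
L: 37.78 km
Sorted: H (14.57 km) < J (17.88 km) < K (19.80 km) < G (20.22 km) < …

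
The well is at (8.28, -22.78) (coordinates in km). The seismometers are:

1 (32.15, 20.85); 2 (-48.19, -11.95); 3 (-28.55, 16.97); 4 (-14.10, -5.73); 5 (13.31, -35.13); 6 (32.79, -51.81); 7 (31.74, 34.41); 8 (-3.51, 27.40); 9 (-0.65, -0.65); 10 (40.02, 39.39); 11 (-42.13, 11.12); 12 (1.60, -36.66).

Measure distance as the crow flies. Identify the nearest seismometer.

5

Distances from (8.28, -22.78):
1: 49.73 km
2: 57.50 km
3: 54.19 km
4: 28.13 km
5: 13.34 km
6: 37.99 km
7: 61.81 km
8: 51.55 km
9: 23.86 km
10: 69.80 km
11: 60.75 km
12: 15.40 km
Minimum: 5 at 13.34 km.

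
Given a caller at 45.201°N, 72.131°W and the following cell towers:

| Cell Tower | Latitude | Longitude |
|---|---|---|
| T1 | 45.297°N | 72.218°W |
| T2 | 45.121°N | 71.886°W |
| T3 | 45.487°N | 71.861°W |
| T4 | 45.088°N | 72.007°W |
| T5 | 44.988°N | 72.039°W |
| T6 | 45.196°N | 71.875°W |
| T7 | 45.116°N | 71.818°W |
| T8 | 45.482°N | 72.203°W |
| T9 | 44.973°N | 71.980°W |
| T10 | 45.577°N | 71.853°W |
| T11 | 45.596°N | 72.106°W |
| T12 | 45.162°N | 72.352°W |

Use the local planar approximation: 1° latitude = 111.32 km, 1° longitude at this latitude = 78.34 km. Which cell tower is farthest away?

T10

Distances from 45.201°N, 72.131°W:
T1: √((0.096·111.32)² + (-0.087·78.34)²) = √(114.20598 + 46.45213) = 12.675 km
T2: √((-0.080·111.32)² + (0.245·78.34)²) = √(79.30971 + 368.38276) = 21.159 km
T3: √((0.286·111.32)² + (0.270·78.34)²) = √(1013.62768 + 447.39864) = 38.223 km
T4: √((-0.113·111.32)² + (0.124·78.34)²) = √(158.23527 + 94.36490) = 15.893 km
T5: √((-0.213·111.32)² + (0.092·78.34)²) = √(562.21911 + 51.94488) = 24.782 km
T6: √((-0.005·111.32)² + (0.256·78.34)²) = √(0.30980 + 402.20463) = 20.063 km
T7: √((-0.085·111.32)² + (0.313·78.34)²) = √(89.53323 + 601.25100) = 26.283 km
T8: √((0.281·111.32)² + (-0.072·78.34)²) = √(978.49596 + 31.81501) = 31.785 km
T9: √((-0.228·111.32)² + (0.151·78.34)²) = √(644.19313 + 139.93328) = 28.002 km
T10: √((0.376·111.32)² + (0.278·78.34)²) = √(1751.95152 + 474.30393) = 47.183 km
T11: √((0.395·111.32)² + (0.025·78.34)²) = √(1933.48402 + 3.83572) = 44.015 km
T12: √((-0.039·111.32)² + (-0.221·78.34)²) = √(18.84845 + 299.74482) = 17.849 km
Maximum: T10 at 47.183 km.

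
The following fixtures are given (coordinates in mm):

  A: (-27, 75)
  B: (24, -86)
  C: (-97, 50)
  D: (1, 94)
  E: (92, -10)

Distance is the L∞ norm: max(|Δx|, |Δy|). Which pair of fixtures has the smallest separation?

A and D

Pairwise distances:
A–B: max(|51|, |-161|) = 161 mm
A–C: max(|-70|, |-25|) = 70 mm
A–D: max(|28|, |19|) = 28 mm
A–E: max(|119|, |-85|) = 119 mm
B–C: max(|-121|, |136|) = 136 mm
B–D: max(|-23|, |180|) = 180 mm
B–E: max(|68|, |76|) = 76 mm
C–D: max(|98|, |44|) = 98 mm
C–E: max(|189|, |-60|) = 189 mm
D–E: max(|91|, |-104|) = 104 mm
Closest pair: A–D at 28 mm.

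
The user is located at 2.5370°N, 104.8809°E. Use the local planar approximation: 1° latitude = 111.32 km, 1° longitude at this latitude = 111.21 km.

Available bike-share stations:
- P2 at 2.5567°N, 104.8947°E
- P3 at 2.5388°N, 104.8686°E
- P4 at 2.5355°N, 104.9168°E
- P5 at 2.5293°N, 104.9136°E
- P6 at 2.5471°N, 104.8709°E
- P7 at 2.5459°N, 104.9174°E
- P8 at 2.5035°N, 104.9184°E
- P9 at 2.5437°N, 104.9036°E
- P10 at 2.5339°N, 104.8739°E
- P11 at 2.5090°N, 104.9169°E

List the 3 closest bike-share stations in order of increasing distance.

P10, P3, P6

Distances from 2.5370°N, 104.8809°E:
P2: √((0.0197·111.32)² + (0.0138·111.21)²) = √(4.809267 + 2.355298) = 2.6767 km
P3: √((0.0018·111.32)² + (-0.0123·111.21)²) = √(0.040151 + 1.871104) = 1.3825 km
P4: √((-0.0015·111.32)² + (0.0359·111.21)²) = √(0.027882 + 15.939569) = 3.9959 km
P5: √((-0.0077·111.32)² + (0.0327·111.21)²) = √(0.734730 + 13.224620) = 3.7362 km
P6: √((0.0101·111.32)² + (-0.0100·111.21)²) = √(1.264122 + 1.236766) = 1.5814 km
P7: √((0.0089·111.32)² + (0.0365·111.21)²) = √(0.981582 + 16.476820) = 4.1783 km
P8: √((-0.0335·111.32)² + (0.0375·111.21)²) = √(13.907082 + 17.392028) = 5.5946 km
P9: √((0.0067·111.32)² + (0.0227·111.21)²) = √(0.556283 + 6.372934) = 2.6323 km
P10: √((-0.0031·111.32)² + (-0.0070·111.21)²) = √(0.119088 + 0.606016) = 0.8515 km
P11: √((-0.0280·111.32)² + (0.0360·111.21)²) = √(9.715440 + 16.028493) = 5.0738 km
Sorted: P10 (0.8515 km) < P3 (1.3825 km) < P6 (1.5814 km) < P9 (2.6323 km) < P2 (2.6767 km) < …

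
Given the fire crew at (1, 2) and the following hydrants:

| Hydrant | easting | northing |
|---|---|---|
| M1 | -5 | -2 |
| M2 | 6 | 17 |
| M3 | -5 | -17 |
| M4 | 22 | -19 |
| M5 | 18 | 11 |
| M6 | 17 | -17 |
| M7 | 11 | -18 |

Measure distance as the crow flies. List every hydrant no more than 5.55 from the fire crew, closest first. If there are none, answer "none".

none

Distances from (1, 2):
M1: √((-6)² + (-4)²) = √(36.000 + 16.000) = 7.2
M2: √((5)² + (15)²) = √(25.000 + 225.000) = 15.8
M3: √((-6)² + (-19)²) = √(36.000 + 361.000) = 19.9
M4: √((21)² + (-21)²) = √(441.000 + 441.000) = 29.7
M5: √((17)² + (9)²) = √(289.000 + 81.000) = 19.2
M6: √((16)² + (-19)²) = √(256.000 + 361.000) = 24.8
M7: √((10)² + (-20)²) = √(100.000 + 400.000) = 22.4
Threshold 5.55: none within range.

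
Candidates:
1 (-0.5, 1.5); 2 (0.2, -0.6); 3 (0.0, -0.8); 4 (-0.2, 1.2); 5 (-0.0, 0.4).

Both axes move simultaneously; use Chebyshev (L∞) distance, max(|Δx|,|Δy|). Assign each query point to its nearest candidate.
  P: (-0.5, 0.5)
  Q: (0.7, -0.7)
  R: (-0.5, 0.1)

P→5; Q→2; R→5

P at (-0.5, 0.5):
  1: max(|0.0|, |1.0|) = 1.0000
  2: max(|0.7|, |-1.1|) = 1.1000
  3: max(|0.5|, |-1.3|) = 1.3000
  4: max(|0.3|, |0.7|) = 0.7000
  5: max(|0.5|, |-0.1|) = 0.5000
  → nearest: 5 (0.5000)
Q at (0.7, -0.7):
  1: max(|-1.2|, |2.2|) = 2.2000
  2: max(|-0.5|, |0.1|) = 0.5000
  3: max(|-0.7|, |-0.1|) = 0.7000
  4: max(|-0.9|, |1.9|) = 1.9000
  5: max(|-0.7|, |1.1|) = 1.1000
  → nearest: 2 (0.5000)
R at (-0.5, 0.1):
  1: max(|0.0|, |1.4|) = 1.4000
  2: max(|0.7|, |-0.7|) = 0.7000
  3: max(|0.5|, |-0.9|) = 0.9000
  4: max(|0.3|, |1.1|) = 1.1000
  5: max(|0.5|, |0.3|) = 0.5000
  → nearest: 5 (0.5000)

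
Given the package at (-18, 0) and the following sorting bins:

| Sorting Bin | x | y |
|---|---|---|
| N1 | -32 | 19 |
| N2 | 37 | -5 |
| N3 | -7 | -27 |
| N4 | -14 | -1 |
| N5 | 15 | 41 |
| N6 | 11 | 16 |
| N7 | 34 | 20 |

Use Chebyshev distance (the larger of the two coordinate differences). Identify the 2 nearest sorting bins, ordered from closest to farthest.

N4, N1

Distances from (-18, 0):
N1: max(|-14|, |19|) = 19
N2: max(|55|, |-5|) = 55
N3: max(|11|, |-27|) = 27
N4: max(|4|, |-1|) = 4
N5: max(|33|, |41|) = 41
N6: max(|29|, |16|) = 29
N7: max(|52|, |20|) = 52
Sorted: N4 (4) < N1 (19) < N3 (27) < N6 (29) < …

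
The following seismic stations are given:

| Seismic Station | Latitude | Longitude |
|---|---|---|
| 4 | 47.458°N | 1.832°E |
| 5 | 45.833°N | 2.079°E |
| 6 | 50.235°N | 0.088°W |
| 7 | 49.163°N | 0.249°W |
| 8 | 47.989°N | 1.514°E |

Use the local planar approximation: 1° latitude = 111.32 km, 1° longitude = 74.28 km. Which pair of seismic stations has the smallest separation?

Pairwise distances:
4–5: 181.823 km
4–6: 340.448 km
4–7: 244.782 km
4–8: 63.656 km
5–6: 515.790 km
5–7: 409.045 km
5–8: 243.648 km
6–7: 119.933 km
6–8: 276.898 km
7–8: 185.011 km
Closest pair: 4–8 at 63.656 km.

4 and 8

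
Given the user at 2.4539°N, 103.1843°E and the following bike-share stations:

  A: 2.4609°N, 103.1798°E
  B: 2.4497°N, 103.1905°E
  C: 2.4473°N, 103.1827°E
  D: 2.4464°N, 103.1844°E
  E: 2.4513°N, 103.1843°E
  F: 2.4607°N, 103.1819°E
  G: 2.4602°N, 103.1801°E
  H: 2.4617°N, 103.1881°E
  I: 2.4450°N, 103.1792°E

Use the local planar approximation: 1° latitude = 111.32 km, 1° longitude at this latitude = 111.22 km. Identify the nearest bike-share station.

E

Distances from 2.4539°N, 103.1843°E:
A: 0.9261 km
B: 0.8331 km
C: 0.7560 km
D: 0.8350 km
E: 0.2894 km
F: 0.8027 km
G: 0.8426 km
H: 0.9657 km
I: 1.1416 km
Minimum: E at 0.2894 km.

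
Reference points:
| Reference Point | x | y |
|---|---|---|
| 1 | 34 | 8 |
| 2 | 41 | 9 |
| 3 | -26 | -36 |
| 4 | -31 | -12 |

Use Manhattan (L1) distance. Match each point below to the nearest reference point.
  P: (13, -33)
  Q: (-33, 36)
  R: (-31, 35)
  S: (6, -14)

P→3; Q→4; R→4; S→4

P at (13, -33):
  1: 62
  2: 70
  3: 42
  4: 65
  → nearest: 3 (42)
Q at (-33, 36):
  1: 95
  2: 101
  3: 79
  4: 50
  → nearest: 4 (50)
R at (-31, 35):
  1: 92
  2: 98
  3: 76
  4: 47
  → nearest: 4 (47)
S at (6, -14):
  1: 50
  2: 58
  3: 54
  4: 39
  → nearest: 4 (39)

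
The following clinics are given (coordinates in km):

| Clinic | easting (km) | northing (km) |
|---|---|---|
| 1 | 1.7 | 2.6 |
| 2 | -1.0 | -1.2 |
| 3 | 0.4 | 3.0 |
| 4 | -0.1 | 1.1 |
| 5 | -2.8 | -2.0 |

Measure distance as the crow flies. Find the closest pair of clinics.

Pairwise distances:
1–2: 4.66 km
1–3: 1.36 km
1–4: 2.34 km
1–5: 6.44 km
2–3: 4.43 km
2–4: 2.47 km
2–5: 1.97 km
3–4: 1.96 km
3–5: 5.94 km
4–5: 4.11 km
Closest pair: 1–3 at 1.36 km.

1 and 3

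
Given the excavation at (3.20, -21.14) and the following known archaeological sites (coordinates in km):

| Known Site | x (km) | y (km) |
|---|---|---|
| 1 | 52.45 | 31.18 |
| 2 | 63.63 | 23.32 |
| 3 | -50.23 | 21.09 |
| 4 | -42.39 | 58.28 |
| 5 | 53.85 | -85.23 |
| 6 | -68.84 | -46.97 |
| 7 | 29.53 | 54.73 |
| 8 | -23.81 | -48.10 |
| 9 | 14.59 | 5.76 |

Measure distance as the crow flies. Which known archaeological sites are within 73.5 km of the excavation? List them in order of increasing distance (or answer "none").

Distances from (3.20, -21.14):
1: √((49.25)² + (52.32)²) = √(2425.5625 + 2737.3824) = 71.85 km
2: √((60.43)² + (44.46)²) = √(3651.7849 + 1976.6916) = 75.02 km
3: √((-53.43)² + (42.23)²) = √(2854.7649 + 1783.3729) = 68.10 km
4: √((-45.59)² + (79.42)²) = √(2078.4481 + 6307.5364) = 91.58 km
5: √((50.65)² + (-64.09)²) = √(2565.4225 + 4107.5281) = 81.69 km
6: √((-72.04)² + (-25.83)²) = √(5189.7616 + 667.1889) = 76.53 km
7: √((26.33)² + (75.87)²) = √(693.2689 + 5756.2569) = 80.31 km
8: √((-27.01)² + (-26.96)²) = √(729.5401 + 726.8416) = 38.16 km
9: √((11.39)² + (26.90)²) = √(129.7321 + 723.6100) = 29.21 km
Threshold 73.5 km: 9 (29.21 km), 8 (38.16 km), 3 (68.10 km), 1 (71.85 km) are within range.

9, 8, 3, 1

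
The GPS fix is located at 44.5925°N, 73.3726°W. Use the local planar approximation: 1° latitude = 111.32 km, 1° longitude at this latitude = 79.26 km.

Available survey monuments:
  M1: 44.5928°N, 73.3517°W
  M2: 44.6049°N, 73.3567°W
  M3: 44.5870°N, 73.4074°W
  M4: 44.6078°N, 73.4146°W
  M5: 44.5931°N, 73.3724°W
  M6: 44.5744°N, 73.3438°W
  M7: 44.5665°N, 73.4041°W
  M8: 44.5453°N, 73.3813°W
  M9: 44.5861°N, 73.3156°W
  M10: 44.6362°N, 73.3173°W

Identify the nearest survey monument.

Distances from 44.5925°N, 73.3726°W:
M1: √((0.0003·111.32)² + (0.0209·79.26)²) = √(0.001115 + 2.744105) = 1.6569 km
M2: √((0.0124·111.32)² + (0.0159·79.26)²) = √(1.905416 + 1.588190) = 1.8691 km
M3: √((-0.0055·111.32)² + (-0.0348·79.26)²) = √(0.374862 + 7.607932) = 2.8254 km
M4: √((0.0153·111.32)² + (-0.0420·79.26)²) = √(2.900877 + 11.081708) = 3.7393 km
M5: √((0.0006·111.32)² + (0.0002·79.26)²) = √(0.004461 + 0.000251) = 0.0686 km
M6: √((-0.0181·111.32)² + (0.0288·79.26)²) = √(4.059790 + 5.210665) = 3.0447 km
M7: √((-0.0260·111.32)² + (-0.0315·79.26)²) = √(8.377088 + 6.233461) = 3.8224 km
M8: √((-0.0472·111.32)² + (-0.0087·79.26)²) = √(27.607711 + 0.475496) = 5.2994 km
M9: √((-0.0064·111.32)² + (0.0570·79.26)²) = √(0.507582 + 20.410698) = 4.5737 km
M10: √((0.0437·111.32)² + (0.0553·79.26)²) = √(23.665150 + 19.211373) = 6.5480 km
Minimum: M5 at 0.0686 km.

M5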